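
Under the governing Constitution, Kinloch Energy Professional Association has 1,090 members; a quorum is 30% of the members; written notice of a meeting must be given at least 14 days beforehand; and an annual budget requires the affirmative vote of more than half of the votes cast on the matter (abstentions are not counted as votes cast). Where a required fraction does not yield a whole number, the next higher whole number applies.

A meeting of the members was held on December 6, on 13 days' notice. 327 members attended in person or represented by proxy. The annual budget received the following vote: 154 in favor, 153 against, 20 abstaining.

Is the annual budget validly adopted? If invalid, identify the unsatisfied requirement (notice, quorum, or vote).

Invalid — notice requirement not satisfied.

Notice: 13 days given; 14 required. Not satisfied.
Quorum: 30% of 1,090 = 327; 327 present. Satisfied.
Vote: requires a majority of the votes cast (327 − 20 abstaining = 307); a majority of 307 is 154, so 154 needed; 154 in favor. Satisfied.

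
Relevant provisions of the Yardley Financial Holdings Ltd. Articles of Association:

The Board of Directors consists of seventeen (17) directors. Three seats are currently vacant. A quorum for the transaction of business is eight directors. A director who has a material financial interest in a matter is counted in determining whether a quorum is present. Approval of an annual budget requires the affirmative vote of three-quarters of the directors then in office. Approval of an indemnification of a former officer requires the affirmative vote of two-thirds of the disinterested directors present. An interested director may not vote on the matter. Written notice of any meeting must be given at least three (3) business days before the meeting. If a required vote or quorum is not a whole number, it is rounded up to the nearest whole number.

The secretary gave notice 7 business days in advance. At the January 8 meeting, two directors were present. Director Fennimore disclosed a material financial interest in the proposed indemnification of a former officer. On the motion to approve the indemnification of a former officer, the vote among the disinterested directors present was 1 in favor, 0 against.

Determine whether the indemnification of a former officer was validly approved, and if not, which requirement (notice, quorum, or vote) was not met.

Invalid — quorum requirement not satisfied.

Notice: 7 business days given; 3 required (7 ≥ 3). Satisfied.
Quorum: 2 present (interested directors count toward quorum); quorum is 8. Not satisfied.
Vote: the indemnification of a former officer requires two-thirds of the disinterested directors present (2 − 1 = 1). 2/3 of 1 = 0.67, rounded up to 1, so 1 affirmative vote is needed; 1 voted in favor. Satisfied. (Moot — without a quorum no business can be validly transacted.)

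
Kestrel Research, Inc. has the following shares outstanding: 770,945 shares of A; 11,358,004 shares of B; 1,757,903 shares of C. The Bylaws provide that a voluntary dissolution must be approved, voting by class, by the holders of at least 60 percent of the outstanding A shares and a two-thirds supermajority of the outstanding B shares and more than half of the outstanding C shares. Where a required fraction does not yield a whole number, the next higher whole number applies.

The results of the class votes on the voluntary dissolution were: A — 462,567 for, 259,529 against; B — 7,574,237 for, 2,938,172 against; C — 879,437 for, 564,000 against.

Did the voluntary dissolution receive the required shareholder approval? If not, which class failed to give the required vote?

A: 3/5 of 770945 = 462567; 462,567 required, 462,567 in favor — approved.
B: 2/3 of 11358004 = 7572002.67, rounded up to 7572003; 7,572,003 required, 7,574,237 in favor — approved.
C: a majority of 1757903 is 878952; 878,952 required, 879,437 in favor — approved.

Approved — every class gave the required vote.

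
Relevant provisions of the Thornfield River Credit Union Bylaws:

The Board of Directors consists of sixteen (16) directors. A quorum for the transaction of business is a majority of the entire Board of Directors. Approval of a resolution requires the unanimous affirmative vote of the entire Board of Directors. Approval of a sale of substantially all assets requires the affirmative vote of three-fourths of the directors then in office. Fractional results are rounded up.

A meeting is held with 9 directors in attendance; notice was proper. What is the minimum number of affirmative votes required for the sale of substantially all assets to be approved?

12

The sale of substantially all assets requires three-fourths of the directors then in office (16).
3/4 of 16 = 12.
(Only 9 can vote, so the sale of substantially all assets cannot pass at this meeting, but the required vote is still 12.)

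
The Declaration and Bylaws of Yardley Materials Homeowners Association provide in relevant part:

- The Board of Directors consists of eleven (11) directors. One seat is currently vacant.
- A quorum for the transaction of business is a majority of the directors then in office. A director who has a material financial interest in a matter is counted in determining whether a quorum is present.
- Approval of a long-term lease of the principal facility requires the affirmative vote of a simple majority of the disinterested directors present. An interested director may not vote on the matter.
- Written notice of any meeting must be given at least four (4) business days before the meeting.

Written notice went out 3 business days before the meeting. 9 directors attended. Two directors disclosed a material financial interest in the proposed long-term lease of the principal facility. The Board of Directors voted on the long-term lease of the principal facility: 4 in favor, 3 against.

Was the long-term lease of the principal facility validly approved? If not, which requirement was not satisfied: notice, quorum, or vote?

Invalid — notice requirement not satisfied.

Notice: 3 business days given; 4 required (3 < 4). Not satisfied.
Quorum: 9 present (interested directors count toward quorum); quorum is 6. Satisfied.
Vote: the long-term lease of the principal facility requires a majority of the disinterested directors present (9 − 2 = 7). A majority of 7 is 4, so 4 affirmative votes are needed; 4 voted in favor. Satisfied.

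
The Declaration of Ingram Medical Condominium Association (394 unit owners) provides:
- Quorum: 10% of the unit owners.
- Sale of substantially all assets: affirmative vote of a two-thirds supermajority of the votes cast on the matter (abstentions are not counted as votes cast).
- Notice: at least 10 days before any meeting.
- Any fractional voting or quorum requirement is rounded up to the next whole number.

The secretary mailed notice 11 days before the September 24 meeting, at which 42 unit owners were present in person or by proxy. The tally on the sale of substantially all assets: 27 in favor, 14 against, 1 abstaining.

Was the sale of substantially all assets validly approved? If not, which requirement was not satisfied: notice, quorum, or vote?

Invalid — vote requirement not satisfied.

Notice: 11 days given; 10 required. Satisfied.
Quorum: 10% of 394 = 39.40, rounded up to 40; 42 present. Satisfied.
Vote: requires two-thirds of the votes cast (42 − 1 abstaining = 41); 2/3 of 41 = 27.33, rounded up to 28, so 28 needed; 27 in favor. Not satisfied.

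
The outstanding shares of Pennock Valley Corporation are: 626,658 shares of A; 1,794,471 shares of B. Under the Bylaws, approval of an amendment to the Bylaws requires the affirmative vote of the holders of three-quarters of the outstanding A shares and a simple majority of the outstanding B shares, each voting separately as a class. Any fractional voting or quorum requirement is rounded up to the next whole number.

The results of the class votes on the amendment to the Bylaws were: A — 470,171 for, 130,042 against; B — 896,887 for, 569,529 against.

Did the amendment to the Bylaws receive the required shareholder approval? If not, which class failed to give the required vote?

A: 3/4 of 626658 = 469993.50, rounded up to 469994; 469,994 required, 470,171 in favor — approved.
B: a majority of 1794471 is 897236; 897,236 required, 896,887 in favor — not approved.

Not approved — the B shares did not give the required vote.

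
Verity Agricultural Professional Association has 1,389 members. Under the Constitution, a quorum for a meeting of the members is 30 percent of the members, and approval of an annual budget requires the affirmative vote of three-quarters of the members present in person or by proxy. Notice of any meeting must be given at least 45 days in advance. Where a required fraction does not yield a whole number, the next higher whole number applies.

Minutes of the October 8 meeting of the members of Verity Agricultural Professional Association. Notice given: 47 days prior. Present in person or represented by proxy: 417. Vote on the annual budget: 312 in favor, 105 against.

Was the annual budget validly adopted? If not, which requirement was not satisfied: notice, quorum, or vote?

Invalid — vote requirement not satisfied.

Notice: 47 days given; 45 required. Satisfied.
Quorum: 30% of 1,389 = 416.70, rounded up to 417; 417 present. Satisfied.
Vote: requires three-fourths of those present (417); 3/4 of 417 = 312.75, rounded up to 313, so 313 needed; 312 in favor. Not satisfied.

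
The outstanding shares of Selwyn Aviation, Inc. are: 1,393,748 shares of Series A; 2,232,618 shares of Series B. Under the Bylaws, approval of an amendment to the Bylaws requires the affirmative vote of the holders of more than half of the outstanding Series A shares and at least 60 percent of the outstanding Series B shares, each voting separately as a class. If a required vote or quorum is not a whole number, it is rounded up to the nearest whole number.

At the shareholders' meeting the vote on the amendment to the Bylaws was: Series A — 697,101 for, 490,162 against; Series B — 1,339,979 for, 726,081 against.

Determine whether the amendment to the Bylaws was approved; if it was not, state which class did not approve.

Series A: a majority of 1393748 is 696875; 696,875 required, 697,101 in favor — approved.
Series B: 3/5 of 2232618 = 1339570.80, rounded up to 1339571; 1,339,571 required, 1,339,979 in favor — approved.

Approved — every class gave the required vote.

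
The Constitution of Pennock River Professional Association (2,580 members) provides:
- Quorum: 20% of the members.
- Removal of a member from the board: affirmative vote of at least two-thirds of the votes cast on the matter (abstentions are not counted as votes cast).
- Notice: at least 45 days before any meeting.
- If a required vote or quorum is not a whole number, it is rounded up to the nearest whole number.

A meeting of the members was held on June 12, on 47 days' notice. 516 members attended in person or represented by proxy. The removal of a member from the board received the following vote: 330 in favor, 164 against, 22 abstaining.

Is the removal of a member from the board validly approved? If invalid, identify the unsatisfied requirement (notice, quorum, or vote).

Notice: 47 days given; 45 required. Satisfied.
Quorum: 20% of 2,580 = 516; 516 present. Satisfied.
Vote: requires two-thirds of the votes cast (516 − 22 abstaining = 494); 2/3 of 494 = 329.33, rounded up to 330, so 330 needed; 330 in favor. Satisfied.

Valid — all requirements satisfied.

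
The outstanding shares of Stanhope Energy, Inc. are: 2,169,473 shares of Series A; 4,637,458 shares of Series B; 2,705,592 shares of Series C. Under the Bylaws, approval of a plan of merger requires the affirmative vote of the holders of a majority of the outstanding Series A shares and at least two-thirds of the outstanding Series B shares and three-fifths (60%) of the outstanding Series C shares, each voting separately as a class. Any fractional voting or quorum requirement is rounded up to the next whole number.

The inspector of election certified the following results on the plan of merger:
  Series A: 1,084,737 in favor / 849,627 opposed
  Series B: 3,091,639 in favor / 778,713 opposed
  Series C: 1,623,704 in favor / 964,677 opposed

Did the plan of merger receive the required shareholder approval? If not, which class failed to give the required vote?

Series A: a majority of 2169473 is 1084737; 1,084,737 required, 1,084,737 in favor — approved.
Series B: 2/3 of 4637458 = 3091638.67, rounded up to 3091639; 3,091,639 required, 3,091,639 in favor — approved.
Series C: 3/5 of 2705592 = 1623355.20, rounded up to 1623356; 1,623,356 required, 1,623,704 in favor — approved.

Approved — every class gave the required vote.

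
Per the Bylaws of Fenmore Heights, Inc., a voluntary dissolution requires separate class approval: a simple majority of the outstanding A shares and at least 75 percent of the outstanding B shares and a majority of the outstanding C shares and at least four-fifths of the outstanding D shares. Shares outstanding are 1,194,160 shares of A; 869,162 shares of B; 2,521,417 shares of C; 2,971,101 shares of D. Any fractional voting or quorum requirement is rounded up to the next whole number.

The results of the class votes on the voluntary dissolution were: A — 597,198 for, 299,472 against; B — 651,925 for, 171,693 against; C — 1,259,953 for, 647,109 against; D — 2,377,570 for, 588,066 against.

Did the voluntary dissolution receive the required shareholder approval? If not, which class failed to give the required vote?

A: a majority of 1194160 is 597081; 597,081 required, 597,198 in favor — approved.
B: 3/4 of 869162 = 651871.50, rounded up to 651872; 651,872 required, 651,925 in favor — approved.
C: a majority of 2521417 is 1260709; 1,260,709 required, 1,259,953 in favor — not approved.
D: 4/5 of 2971101 = 2376880.80, rounded up to 2376881; 2,376,881 required, 2,377,570 in favor — approved.

Not approved — the C shares did not give the required vote.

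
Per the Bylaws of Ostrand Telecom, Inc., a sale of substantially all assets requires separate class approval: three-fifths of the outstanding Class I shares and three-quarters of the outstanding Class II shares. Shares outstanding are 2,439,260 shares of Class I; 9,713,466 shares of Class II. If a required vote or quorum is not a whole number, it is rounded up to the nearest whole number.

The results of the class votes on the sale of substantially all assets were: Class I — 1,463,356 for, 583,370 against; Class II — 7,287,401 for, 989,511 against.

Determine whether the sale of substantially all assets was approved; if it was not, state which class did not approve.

Not approved — the Class I shares did not give the required vote.

Class I: 3/5 of 2439260 = 1463556; 1,463,556 required, 1,463,356 in favor — not approved.
Class II: 3/4 of 9713466 = 7285099.50, rounded up to 7285100; 7,285,100 required, 7,287,401 in favor — approved.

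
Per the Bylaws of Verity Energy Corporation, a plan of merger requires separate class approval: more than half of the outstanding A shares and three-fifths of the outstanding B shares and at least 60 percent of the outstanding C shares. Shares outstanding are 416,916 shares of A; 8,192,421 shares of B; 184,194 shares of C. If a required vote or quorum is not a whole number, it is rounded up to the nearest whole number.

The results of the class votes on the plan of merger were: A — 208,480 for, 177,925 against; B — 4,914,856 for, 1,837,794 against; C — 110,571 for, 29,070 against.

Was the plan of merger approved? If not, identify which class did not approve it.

Not approved — the B shares did not give the required vote.

A: a majority of 416916 is 208459; 208,459 required, 208,480 in favor — approved.
B: 3/5 of 8192421 = 4915452.60, rounded up to 4915453; 4,915,453 required, 4,914,856 in favor — not approved.
C: 3/5 of 184194 = 110516.40, rounded up to 110517; 110,517 required, 110,571 in favor — approved.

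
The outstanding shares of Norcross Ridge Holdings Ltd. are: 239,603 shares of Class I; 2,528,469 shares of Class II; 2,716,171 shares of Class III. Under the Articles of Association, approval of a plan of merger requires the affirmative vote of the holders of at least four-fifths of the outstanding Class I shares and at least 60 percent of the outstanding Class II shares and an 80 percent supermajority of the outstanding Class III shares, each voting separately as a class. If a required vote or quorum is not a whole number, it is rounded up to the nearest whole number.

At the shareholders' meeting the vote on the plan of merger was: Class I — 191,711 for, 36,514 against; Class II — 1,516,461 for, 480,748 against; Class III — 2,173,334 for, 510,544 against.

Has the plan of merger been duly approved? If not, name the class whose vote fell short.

Not approved — the Class II shares did not give the required vote.

Class I: 4/5 of 239603 = 191682.40, rounded up to 191683; 191,683 required, 191,711 in favor — approved.
Class II: 3/5 of 2528469 = 1517081.40, rounded up to 1517082; 1,517,082 required, 1,516,461 in favor — not approved.
Class III: 4/5 of 2716171 = 2172936.80, rounded up to 2172937; 2,172,937 required, 2,173,334 in favor — approved.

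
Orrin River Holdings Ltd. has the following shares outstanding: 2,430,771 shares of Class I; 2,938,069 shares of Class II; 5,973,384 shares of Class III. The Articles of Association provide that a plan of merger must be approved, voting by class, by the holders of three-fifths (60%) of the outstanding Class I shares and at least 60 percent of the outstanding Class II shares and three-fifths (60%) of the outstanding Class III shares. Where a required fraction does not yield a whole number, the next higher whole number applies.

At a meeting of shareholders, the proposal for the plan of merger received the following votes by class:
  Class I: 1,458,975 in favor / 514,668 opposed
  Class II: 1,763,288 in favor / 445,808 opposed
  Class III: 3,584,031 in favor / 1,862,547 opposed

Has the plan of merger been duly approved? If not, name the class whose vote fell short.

Class I: 3/5 of 2430771 = 1458462.60, rounded up to 1458463; 1,458,463 required, 1,458,975 in favor — approved.
Class II: 3/5 of 2938069 = 1762841.40, rounded up to 1762842; 1,762,842 required, 1,763,288 in favor — approved.
Class III: 3/5 of 5973384 = 3584030.40, rounded up to 3584031; 3,584,031 required, 3,584,031 in favor — approved.

Approved — every class gave the required vote.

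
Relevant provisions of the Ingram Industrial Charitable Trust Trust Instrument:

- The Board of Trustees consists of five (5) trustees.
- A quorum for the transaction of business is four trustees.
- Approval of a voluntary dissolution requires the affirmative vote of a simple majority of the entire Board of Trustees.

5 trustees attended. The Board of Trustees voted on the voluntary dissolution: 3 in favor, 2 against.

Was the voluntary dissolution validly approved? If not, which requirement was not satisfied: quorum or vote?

Valid — all requirements satisfied.

Quorum: 5 present; quorum is 4. Satisfied.
Vote: the voluntary dissolution requires a majority of the entire Board of Trustees (5). A majority of 5 is 3, so 3 affirmative votes are needed; 3 voted in favor. Satisfied.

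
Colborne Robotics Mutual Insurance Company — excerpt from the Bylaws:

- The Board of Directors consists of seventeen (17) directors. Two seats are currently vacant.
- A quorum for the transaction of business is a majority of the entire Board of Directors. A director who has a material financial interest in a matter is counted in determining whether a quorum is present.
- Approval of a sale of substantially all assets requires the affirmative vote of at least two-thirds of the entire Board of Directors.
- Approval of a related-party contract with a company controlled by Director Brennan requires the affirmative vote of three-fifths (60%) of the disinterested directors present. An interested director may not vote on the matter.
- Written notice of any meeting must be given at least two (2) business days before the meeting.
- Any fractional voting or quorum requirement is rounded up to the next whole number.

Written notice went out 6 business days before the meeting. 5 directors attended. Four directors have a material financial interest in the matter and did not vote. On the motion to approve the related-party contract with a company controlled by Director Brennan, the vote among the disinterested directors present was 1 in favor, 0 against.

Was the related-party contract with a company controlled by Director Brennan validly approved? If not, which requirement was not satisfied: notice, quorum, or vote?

Invalid — quorum requirement not satisfied.

Notice: 6 business days given; 2 required (6 ≥ 2). Satisfied.
Quorum: 5 present (interested directors count toward quorum); quorum is 9. Not satisfied.
Vote: the related-party contract with a company controlled by Director Brennan requires three-fifths of the disinterested directors present (5 − 4 = 1). 3/5 of 1 = 0.60, rounded up to 1, so 1 affirmative vote is needed; 1 voted in favor. Satisfied. (Moot — without a quorum no business can be validly transacted.)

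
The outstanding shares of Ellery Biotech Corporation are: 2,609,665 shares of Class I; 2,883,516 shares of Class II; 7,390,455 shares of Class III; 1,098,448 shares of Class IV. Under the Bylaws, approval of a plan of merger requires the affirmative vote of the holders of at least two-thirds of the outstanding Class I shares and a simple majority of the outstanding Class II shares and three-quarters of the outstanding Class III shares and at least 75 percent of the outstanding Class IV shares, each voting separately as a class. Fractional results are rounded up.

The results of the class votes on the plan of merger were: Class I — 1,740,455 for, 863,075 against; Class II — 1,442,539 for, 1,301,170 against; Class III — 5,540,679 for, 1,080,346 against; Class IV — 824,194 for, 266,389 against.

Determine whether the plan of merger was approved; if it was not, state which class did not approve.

Class I: 2/3 of 2609665 = 1739776.67, rounded up to 1739777; 1,739,777 required, 1,740,455 in favor — approved.
Class II: a majority of 2883516 is 1441759; 1,441,759 required, 1,442,539 in favor — approved.
Class III: 3/4 of 7390455 = 5542841.25, rounded up to 5542842; 5,542,842 required, 5,540,679 in favor — not approved.
Class IV: 3/4 of 1098448 = 823836; 823,836 required, 824,194 in favor — approved.

Not approved — the Class III shares did not give the required vote.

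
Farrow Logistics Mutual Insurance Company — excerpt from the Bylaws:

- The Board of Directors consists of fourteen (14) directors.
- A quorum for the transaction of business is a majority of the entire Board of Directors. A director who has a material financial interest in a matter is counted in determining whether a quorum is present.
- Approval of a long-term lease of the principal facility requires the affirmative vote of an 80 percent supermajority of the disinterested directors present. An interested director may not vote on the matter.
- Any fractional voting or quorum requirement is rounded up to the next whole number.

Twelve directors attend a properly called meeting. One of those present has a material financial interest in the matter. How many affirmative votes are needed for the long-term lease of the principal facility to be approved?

9

The long-term lease of the principal facility requires four-fifths of the disinterested directors present (12 − 1 = 11).
4/5 of 11 = 8.80, rounded up to 9.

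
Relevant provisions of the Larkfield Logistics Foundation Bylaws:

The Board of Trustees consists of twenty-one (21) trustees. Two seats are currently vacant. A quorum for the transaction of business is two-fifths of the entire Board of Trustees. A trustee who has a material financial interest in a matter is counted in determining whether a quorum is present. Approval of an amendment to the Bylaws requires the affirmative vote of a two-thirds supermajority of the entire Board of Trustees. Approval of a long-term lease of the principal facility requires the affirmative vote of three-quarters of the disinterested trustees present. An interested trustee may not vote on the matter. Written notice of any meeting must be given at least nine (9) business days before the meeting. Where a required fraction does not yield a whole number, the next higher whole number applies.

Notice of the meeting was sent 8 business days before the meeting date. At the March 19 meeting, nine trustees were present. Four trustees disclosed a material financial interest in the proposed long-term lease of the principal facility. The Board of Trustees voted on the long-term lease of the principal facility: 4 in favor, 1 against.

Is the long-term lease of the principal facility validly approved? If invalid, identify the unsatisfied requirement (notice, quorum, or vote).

Notice: 8 business days given; 9 required (8 < 9). Not satisfied.
Quorum: 9 present (interested trustees count toward quorum); quorum is 9. Satisfied.
Vote: the long-term lease of the principal facility requires three-fourths of the disinterested trustees present (9 − 4 = 5). 3/4 of 5 = 3.75, rounded up to 4, so 4 affirmative votes are needed; 4 voted in favor. Satisfied.

Invalid — notice requirement not satisfied.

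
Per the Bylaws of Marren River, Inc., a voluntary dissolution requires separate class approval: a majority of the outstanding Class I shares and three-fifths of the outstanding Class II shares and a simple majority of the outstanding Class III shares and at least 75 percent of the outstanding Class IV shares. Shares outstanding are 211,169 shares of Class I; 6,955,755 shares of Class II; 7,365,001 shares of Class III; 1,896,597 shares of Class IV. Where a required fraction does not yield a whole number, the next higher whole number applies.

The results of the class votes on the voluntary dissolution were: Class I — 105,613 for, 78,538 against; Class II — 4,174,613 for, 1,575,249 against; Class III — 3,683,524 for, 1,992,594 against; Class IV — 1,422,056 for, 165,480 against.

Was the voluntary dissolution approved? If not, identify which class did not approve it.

Class I: a majority of 211169 is 105585; 105,585 required, 105,613 in favor — approved.
Class II: 3/5 of 6955755 = 4173453; 4,173,453 required, 4,174,613 in favor — approved.
Class III: a majority of 7365001 is 3682501; 3,682,501 required, 3,683,524 in favor — approved.
Class IV: 3/4 of 1896597 = 1422447.75, rounded up to 1422448; 1,422,448 required, 1,422,056 in favor — not approved.

Not approved — the Class IV shares did not give the required vote.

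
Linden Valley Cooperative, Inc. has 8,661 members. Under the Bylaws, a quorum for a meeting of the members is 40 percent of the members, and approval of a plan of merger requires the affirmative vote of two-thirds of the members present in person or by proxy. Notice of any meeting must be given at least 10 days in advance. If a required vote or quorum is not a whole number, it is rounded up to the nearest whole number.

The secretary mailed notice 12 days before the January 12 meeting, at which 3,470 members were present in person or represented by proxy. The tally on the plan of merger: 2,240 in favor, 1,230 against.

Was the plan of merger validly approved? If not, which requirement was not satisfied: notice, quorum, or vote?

Notice: 12 days given; 10 required. Satisfied.
Quorum: 40% of 8,661 = 3,464.40, rounded up to 3,465; 3,470 present. Satisfied.
Vote: requires two-thirds of those present (3,470); 2/3 of 3470 = 2313.33, rounded up to 2314, so 2,314 needed; 2,240 in favor. Not satisfied.

Invalid — vote requirement not satisfied.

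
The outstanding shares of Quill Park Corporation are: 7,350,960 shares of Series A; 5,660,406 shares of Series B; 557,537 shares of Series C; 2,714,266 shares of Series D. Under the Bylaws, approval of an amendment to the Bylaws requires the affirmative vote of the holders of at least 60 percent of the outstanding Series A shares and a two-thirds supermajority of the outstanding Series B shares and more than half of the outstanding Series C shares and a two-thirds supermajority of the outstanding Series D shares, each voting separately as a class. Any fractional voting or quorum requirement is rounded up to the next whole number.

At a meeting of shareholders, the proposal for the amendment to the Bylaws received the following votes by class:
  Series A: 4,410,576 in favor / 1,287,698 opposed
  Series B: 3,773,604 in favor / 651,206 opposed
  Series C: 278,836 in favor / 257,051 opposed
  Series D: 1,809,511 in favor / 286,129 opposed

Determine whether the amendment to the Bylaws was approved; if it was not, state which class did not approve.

Approved — every class gave the required vote.

Series A: 3/5 of 7350960 = 4410576; 4,410,576 required, 4,410,576 in favor — approved.
Series B: 2/3 of 5660406 = 3773604; 3,773,604 required, 3,773,604 in favor — approved.
Series C: a majority of 557537 is 278769; 278,769 required, 278,836 in favor — approved.
Series D: 2/3 of 2714266 = 1809510.67, rounded up to 1809511; 1,809,511 required, 1,809,511 in favor — approved.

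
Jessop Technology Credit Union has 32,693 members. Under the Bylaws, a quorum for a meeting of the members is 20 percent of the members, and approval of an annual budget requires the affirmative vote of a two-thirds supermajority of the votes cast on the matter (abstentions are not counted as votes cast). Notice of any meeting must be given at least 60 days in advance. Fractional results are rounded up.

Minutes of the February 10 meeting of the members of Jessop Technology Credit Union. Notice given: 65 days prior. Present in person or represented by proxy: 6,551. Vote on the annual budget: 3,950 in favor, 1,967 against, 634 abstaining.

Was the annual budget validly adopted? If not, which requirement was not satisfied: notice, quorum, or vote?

Valid — all requirements satisfied.

Notice: 65 days given; 60 required. Satisfied.
Quorum: 20% of 32,693 = 6,538.60, rounded up to 6,539; 6,551 present. Satisfied.
Vote: requires two-thirds of the votes cast (6,551 − 634 abstaining = 5,917); 2/3 of 5917 = 3944.67, rounded up to 3945, so 3,945 needed; 3,950 in favor. Satisfied.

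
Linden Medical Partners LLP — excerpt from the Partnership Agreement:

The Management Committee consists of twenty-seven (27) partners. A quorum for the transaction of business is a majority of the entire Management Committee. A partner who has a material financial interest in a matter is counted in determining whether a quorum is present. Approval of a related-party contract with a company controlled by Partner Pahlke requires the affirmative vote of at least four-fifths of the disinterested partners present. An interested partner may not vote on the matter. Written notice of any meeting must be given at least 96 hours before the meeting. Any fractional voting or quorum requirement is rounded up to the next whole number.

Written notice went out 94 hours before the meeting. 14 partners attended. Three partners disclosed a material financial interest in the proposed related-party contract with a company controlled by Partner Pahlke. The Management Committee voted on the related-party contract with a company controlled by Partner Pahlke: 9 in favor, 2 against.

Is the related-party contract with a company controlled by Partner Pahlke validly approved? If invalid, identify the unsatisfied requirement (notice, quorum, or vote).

Invalid — notice requirement not satisfied.

Notice: 94 hours given; 96 required (94 < 96). Not satisfied.
Quorum: 14 present (interested partners count toward quorum); quorum is 14. Satisfied.
Vote: the related-party contract with a company controlled by Partner Pahlke requires four-fifths of the disinterested partners present (14 − 3 = 11). 4/5 of 11 = 8.80, rounded up to 9, so 9 affirmative votes are needed; 9 voted in favor. Satisfied.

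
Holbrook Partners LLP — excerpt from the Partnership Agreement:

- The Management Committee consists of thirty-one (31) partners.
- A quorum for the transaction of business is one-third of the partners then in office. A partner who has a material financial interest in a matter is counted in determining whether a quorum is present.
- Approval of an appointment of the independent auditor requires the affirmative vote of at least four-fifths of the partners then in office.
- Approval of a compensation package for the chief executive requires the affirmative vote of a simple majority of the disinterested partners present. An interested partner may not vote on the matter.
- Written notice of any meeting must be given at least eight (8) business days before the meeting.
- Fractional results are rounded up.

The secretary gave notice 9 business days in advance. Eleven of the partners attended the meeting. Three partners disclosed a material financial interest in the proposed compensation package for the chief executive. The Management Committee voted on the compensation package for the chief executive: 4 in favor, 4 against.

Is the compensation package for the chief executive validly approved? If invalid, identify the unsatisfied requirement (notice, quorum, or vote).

Invalid — vote requirement not satisfied.

Notice: 9 business days given; 8 required (9 ≥ 8). Satisfied.
Quorum: 11 present (interested partners count toward quorum); quorum is 11. Satisfied.
Vote: the compensation package for the chief executive requires a majority of the disinterested partners present (11 − 3 = 8). A majority of 8 is 5, so 5 affirmative votes are needed; 4 voted in favor. Not satisfied.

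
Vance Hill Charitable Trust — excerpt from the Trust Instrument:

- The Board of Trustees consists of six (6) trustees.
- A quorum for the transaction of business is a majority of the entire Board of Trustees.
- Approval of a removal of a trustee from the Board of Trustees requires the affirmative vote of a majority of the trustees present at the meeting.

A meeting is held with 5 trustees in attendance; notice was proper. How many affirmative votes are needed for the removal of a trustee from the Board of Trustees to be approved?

3

The removal of a trustee from the Board of Trustees requires a majority of the trustees present (5).
A majority of 5 is 3.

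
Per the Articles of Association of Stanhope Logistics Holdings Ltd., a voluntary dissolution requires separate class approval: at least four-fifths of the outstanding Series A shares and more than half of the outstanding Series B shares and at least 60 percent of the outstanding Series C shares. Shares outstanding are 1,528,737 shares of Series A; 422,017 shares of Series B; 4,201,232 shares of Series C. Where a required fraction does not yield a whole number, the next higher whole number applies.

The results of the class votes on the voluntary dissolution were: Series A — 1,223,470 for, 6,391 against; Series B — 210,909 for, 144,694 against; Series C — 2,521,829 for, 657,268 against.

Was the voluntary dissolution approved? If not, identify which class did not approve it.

Series A: 4/5 of 1528737 = 1222989.60, rounded up to 1222990; 1,222,990 required, 1,223,470 in favor — approved.
Series B: a majority of 422017 is 211009; 211,009 required, 210,909 in favor — not approved.
Series C: 3/5 of 4201232 = 2520739.20, rounded up to 2520740; 2,520,740 required, 2,521,829 in favor — approved.

Not approved — the Series B shares did not give the required vote.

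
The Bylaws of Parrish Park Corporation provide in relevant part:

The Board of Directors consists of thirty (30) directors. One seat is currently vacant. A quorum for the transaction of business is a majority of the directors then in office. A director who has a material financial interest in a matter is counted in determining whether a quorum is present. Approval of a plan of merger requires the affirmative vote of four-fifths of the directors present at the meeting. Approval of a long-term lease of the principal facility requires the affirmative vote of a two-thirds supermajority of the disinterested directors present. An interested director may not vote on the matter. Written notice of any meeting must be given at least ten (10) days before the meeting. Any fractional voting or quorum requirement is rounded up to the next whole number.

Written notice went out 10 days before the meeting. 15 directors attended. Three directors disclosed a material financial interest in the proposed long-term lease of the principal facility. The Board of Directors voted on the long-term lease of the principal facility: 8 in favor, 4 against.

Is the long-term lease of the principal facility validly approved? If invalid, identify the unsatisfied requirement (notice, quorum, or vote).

Notice: 10 days given; 10 required (10 ≥ 10). Satisfied.
Quorum: 15 present (interested directors count toward quorum); quorum is 15. Satisfied.
Vote: the long-term lease of the principal facility requires two-thirds of the disinterested directors present (15 − 3 = 12). 2/3 of 12 = 8, so 8 affirmative votes are needed; 8 voted in favor. Satisfied.

Valid — all requirements satisfied.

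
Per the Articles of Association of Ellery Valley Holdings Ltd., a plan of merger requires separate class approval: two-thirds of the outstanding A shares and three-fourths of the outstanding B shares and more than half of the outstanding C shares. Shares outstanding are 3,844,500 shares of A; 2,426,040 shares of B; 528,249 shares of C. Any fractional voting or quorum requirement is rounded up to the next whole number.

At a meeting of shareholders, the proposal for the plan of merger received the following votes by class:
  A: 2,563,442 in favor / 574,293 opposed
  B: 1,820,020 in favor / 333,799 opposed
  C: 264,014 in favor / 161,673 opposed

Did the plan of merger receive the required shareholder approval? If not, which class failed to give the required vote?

Not approved — the C shares did not give the required vote.

A: 2/3 of 3844500 = 2563000; 2,563,000 required, 2,563,442 in favor — approved.
B: 3/4 of 2426040 = 1819530; 1,819,530 required, 1,820,020 in favor — approved.
C: a majority of 528249 is 264125; 264,125 required, 264,014 in favor — not approved.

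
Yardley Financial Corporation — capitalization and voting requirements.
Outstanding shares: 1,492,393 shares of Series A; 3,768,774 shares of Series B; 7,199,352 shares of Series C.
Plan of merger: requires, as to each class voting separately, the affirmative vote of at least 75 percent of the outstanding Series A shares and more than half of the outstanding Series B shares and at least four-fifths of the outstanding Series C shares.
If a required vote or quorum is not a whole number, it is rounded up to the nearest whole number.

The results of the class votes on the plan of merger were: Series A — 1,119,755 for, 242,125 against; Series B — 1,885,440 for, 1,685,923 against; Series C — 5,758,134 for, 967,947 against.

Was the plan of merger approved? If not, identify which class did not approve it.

Not approved — the Series C shares did not give the required vote.

Series A: 3/4 of 1492393 = 1119294.75, rounded up to 1119295; 1,119,295 required, 1,119,755 in favor — approved.
Series B: a majority of 3768774 is 1884388; 1,884,388 required, 1,885,440 in favor — approved.
Series C: 4/5 of 7199352 = 5759481.60, rounded up to 5759482; 5,759,482 required, 5,758,134 in favor — not approved.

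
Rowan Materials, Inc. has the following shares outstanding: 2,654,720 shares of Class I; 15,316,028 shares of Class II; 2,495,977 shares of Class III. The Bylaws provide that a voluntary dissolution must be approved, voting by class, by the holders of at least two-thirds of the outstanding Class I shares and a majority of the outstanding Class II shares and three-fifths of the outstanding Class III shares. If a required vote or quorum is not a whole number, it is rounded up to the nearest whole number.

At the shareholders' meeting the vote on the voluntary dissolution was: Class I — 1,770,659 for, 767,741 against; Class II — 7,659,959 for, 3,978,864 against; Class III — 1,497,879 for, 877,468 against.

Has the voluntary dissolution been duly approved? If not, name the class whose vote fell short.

Approved — every class gave the required vote.

Class I: 2/3 of 2654720 = 1769813.33, rounded up to 1769814; 1,769,814 required, 1,770,659 in favor — approved.
Class II: a majority of 15316028 is 7658015; 7,658,015 required, 7,659,959 in favor — approved.
Class III: 3/5 of 2495977 = 1497586.20, rounded up to 1497587; 1,497,587 required, 1,497,879 in favor — approved.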